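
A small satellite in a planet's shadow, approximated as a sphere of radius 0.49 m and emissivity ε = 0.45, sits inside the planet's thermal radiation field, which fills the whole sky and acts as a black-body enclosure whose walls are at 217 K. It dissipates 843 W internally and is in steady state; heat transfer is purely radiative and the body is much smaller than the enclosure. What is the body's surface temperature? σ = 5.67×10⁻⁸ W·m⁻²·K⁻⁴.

For a small grey body in a large enclosure, net radiated power = εσA(T⁴ − T_w⁴).
Steady state: P = εσA(T⁴ − T_w⁴) with A = 4πr² = 3.017 m².
T⁴ = P/(εσA) + T_w⁴ = 843/(0.45·5.67×10⁻⁸·3.017) + (217)⁴
    = 1.095×10¹⁰ + 2.217×10⁹ = 1.317×10¹⁰ K⁴.

T ≈ 339 K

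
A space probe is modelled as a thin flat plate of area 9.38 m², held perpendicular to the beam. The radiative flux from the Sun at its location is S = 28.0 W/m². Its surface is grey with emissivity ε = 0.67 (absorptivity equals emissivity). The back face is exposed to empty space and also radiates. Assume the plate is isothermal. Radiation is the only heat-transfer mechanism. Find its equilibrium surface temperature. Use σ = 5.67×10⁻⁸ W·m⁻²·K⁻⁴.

T ≈ 125 K

At equilibrium, absorbed power = emitted power.
Absorbing cross-section = A = 9.380 m²; emitting surface = 2A = 18.76 m² (ratio 2).
εS·A_cross = εσ·A_surf·T⁴  ⇒  T⁴ = S/(2σ)   (ε cancels).
T⁴ = 28.0/(2·5.67×10⁻⁸) = 2.469×10⁸ K⁴.
T = (2.469×10⁸)^(1/4).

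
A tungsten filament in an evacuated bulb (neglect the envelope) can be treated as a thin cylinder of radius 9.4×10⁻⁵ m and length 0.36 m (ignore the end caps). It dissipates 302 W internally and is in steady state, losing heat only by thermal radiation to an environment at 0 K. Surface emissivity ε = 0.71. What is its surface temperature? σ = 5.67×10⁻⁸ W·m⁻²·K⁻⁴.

Steady state: internal power = radiated power, P = εσA T⁴.
Radiating area A = 2πrL = 2.126×10⁻⁴ m².
T⁴ = P/(εσA) = 302/(0.71·5.67×10⁻⁸·2.126×10⁻⁴) = 3.528×10¹³ K⁴.
T = (3.528×10¹³)^(1/4).

T ≈ 2440 K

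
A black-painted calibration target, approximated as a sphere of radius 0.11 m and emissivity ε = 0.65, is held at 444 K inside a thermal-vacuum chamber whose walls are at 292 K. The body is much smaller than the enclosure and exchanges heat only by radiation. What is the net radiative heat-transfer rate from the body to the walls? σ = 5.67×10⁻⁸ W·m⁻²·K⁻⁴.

For a small grey body in a large enclosure: P_net = εσA(T_body⁴ − T_wall⁴).
A = 4πr² = 0.1521 m²; T_body⁴ − T_wall⁴ = 3.886×10¹⁰ − 7.270×10⁹ = 3.159×10¹⁰ K⁴.
|P_net| = 0.65·5.67×10⁻⁸·0.1521·3.159×10¹⁰.

P_net ≈ 177 W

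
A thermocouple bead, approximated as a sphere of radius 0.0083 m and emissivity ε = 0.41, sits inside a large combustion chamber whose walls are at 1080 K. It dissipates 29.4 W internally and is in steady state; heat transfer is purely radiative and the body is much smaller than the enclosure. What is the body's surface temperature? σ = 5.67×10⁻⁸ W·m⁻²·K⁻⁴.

T ≈ 1300 K

For a small grey body in a large enclosure, net radiated power = εσA(T⁴ − T_w⁴).
Steady state: P = εσA(T⁴ − T_w⁴) with A = 4πr² = 8.657×10⁻⁴ m².
T⁴ = P/(εσA) + T_w⁴ = 29.4/(0.41·5.67×10⁻⁸·8.657×10⁻⁴) + (1080)⁴
    = 1.461×10¹² + 1.360×10¹² = 2.821×10¹² K⁴.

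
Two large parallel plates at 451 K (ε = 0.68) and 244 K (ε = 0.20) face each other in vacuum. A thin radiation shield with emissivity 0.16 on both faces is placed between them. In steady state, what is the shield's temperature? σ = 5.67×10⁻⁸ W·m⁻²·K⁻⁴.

In steady state the net flux on the hot side equals that on the cold side.
σ(T₁⁴−T_s⁴)/D₁ = σ(T_s⁴−T₂⁴)/D₂, with D₁ = 1/ε₁+1/ε_s−1 = 6.721, D₂ = 1/ε_s+1/ε₂−1 = 10.25.
Solve for T_s⁴: T_s⁴ = (D₂·T₁⁴ + D₁·T₂⁴)/(D₁+D₂) = 2.639×10¹⁰ K⁴.

T_s ≈ 403 K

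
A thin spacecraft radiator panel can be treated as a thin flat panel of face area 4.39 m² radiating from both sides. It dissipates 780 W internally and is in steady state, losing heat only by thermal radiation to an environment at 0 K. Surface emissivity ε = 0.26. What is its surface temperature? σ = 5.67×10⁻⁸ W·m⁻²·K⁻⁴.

Steady state: internal power = radiated power, P = εσA T⁴.
Radiating area A = 2·4.39 = 8.780 m².
T⁴ = P/(εσA) = 780/(0.26·5.67×10⁻⁸·8.780) = 6.026×10⁹ K⁴.
T = (6.026×10⁹)^(1/4).

T ≈ 279 K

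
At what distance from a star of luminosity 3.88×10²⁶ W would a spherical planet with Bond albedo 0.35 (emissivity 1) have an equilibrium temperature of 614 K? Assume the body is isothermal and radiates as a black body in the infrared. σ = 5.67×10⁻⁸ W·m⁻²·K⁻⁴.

For an isothermal black-emitting sphere, (1−a)S·πr² = σ·4πr²·T⁴ ⇒ S = 4σT⁴/(1−a).
S = 4·5.67×10⁻⁸·(614)⁴/0.650 = 49590 W/m².
Flux falls as S = L/(4πd²), so d = √(L/(4πS)) = √(3.88×10²⁶/(4π·49590)).

d ≈ 2.50×10¹⁰ m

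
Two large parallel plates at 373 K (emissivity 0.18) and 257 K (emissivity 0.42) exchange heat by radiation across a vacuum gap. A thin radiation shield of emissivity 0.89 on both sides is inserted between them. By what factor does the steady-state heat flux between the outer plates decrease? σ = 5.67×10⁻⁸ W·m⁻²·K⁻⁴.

factor ≈ 1.18

Without shield: q₀ = σΔ(T⁴)/(1/ε₁+1/ε₂−1) with denominator 6.937.
With shield the two gaps are in series; the resistances add: (1/ε₁+1/ε_s−1)+(1/ε_s+1/ε₂−1) = 5.679+2.505 = 8.184.
Heat-flux ratio q₀/q = 8.184/6.937.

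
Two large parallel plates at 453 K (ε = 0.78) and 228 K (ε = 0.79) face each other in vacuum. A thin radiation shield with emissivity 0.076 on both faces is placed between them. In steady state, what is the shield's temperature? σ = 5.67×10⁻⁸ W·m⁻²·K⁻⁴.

T_s ≈ 387 K

In steady state the net flux on the hot side equals that on the cold side.
σ(T₁⁴−T_s⁴)/D₁ = σ(T_s⁴−T₂⁴)/D₂, with D₁ = 1/ε₁+1/ε_s−1 = 13.44, D₂ = 1/ε_s+1/ε₂−1 = 13.42.
Solve for T_s⁴: T_s⁴ = (D₂·T₁⁴ + D₁·T₂⁴)/(D₁+D₂) = 2.239×10¹⁰ K⁴.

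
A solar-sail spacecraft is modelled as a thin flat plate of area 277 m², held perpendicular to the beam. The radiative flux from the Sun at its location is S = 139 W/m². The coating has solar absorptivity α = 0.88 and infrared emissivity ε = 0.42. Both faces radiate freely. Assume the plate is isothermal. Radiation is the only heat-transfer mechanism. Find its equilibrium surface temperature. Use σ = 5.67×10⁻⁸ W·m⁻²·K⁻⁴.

T ≈ 225 K

At equilibrium, absorbed power = emitted power.
Absorbing cross-section = A = 277.0 m²; emitting surface = 2A = 554.0 m² (ratio 2).
αS·A_cross = εσ·A_surf·T⁴  ⇒  T⁴ = αS/(ε·2σ).
T⁴ = 0.880·139/(0.42·2·5.67×10⁻⁸) = 2.568×10⁹ K⁴.
T = (2.568×10⁹)^(1/4).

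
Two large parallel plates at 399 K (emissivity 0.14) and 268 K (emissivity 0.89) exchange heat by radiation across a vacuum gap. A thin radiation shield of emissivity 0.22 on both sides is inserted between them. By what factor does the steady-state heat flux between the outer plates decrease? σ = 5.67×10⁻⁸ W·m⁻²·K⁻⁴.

Without shield: q₀ = σΔ(T⁴)/(1/ε₁+1/ε₂−1) with denominator 7.266.
With shield the two gaps are in series; the resistances add: (1/ε₁+1/ε_s−1)+(1/ε_s+1/ε₂−1) = 10.69+4.669 = 15.36.
Heat-flux ratio q₀/q = 15.36/7.266.

factor ≈ 2.11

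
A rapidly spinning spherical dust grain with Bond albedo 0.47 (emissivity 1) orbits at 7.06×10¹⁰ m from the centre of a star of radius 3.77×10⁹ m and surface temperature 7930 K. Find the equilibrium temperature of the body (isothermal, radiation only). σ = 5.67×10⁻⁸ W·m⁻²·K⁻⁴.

T ≈ 1110 K

The star's surface emits σT_*⁴; at distance d the flux is S = σT_*⁴(R_*/d)².
S = 5.67×10⁻⁸·(7930)⁴·(3.77×10⁹/7.06×10¹⁰)² = 6.394×10⁵ W/m².
For an isothermal sphere T⁴ = (1−a)S/(4σ) = 1.494×10¹² K⁴.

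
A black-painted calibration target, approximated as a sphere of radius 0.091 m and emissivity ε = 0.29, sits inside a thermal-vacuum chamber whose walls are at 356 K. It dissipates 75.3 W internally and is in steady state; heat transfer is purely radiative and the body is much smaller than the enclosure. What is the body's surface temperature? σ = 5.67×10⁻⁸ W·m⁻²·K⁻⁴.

T ≈ 495 K

For a small grey body in a large enclosure, net radiated power = εσA(T⁴ − T_w⁴).
Steady state: P = εσA(T⁴ − T_w⁴) with A = 4πr² = 0.1041 m².
T⁴ = P/(εσA) + T_w⁴ = 75.3/(0.29·5.67×10⁻⁸·0.1041) + (356)⁴
    = 4.401×10¹⁰ + 1.606×10¹⁰ = 6.007×10¹⁰ K⁴.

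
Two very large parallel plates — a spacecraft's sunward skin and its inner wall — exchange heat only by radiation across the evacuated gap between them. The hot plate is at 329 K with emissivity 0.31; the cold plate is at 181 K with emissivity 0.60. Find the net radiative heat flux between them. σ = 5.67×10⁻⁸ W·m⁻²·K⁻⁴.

For two infinite grey parallel plates, q = σ(T₁⁴ − T₂⁴)/(1/ε₁ + 1/ε₂ − 1).
T₁⁴ − T₂⁴ = 1.172×10¹⁰ − 1.073×10⁹ = 1.064×10¹⁰ K⁴.
1/ε₁ + 1/ε₂ − 1 = 3.226 + 1.667 − 1 = 3.892.
q = 5.67×10⁻⁸ × 1.064×10¹⁰ / 3.892.

q ≈ 155 W/m²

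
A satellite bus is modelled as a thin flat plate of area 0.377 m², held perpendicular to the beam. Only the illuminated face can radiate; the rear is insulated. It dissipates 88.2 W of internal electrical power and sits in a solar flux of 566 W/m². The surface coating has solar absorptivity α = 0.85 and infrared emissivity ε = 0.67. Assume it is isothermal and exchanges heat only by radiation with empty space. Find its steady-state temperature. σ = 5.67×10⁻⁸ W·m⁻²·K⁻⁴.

At steady state, absorbed solar power + internal power = radiated power.
Absorbed: α·S·A_cross = 0.85·566·0.3770 = 181.4 W (cross-section A).
Total input = 181.4 + 88.2 = 269.6 W.
Radiated: εσ·A_surf·T⁴ with A_surf = A = 0.3770 m².
T⁴ = 269.6/(0.67·5.67×10⁻⁸·0.3770) = 1.882×10¹⁰ K⁴.

T ≈ 370 K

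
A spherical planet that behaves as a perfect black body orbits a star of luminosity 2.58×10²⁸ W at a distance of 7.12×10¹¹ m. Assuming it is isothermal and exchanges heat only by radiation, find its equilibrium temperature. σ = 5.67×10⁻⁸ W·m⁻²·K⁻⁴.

T ≈ 366 K

First find the stellar flux at distance d: S = L/(4πd²) = 2.58×10²⁸/(4π·(7.12×10¹¹)²) = 4050 W/m².
For an isothermal sphere, absorbed (1−a)S·πr² = emitted σ·4πr²·T⁴, so T⁴ = (1−a)S/(4σ).
T⁴ = 1.00·4050/(4·5.67×10⁻⁸) = 1.786×10¹⁰ K⁴.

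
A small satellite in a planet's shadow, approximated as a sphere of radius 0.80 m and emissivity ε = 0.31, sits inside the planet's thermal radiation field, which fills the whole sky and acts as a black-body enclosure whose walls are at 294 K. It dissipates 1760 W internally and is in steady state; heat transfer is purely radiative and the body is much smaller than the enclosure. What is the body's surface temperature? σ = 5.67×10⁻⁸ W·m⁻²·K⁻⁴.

For a small grey body in a large enclosure, net radiated power = εσA(T⁴ − T_w⁴).
Steady state: P = εσA(T⁴ − T_w⁴) with A = 4πr² = 8.042 m².
T⁴ = P/(εσA) + T_w⁴ = 1760/(0.31·5.67×10⁻⁸·8.042) + (294)⁴
    = 1.245×10¹⁰ + 7.471×10⁹ = 1.992×10¹⁰ K⁴.

T ≈ 376 K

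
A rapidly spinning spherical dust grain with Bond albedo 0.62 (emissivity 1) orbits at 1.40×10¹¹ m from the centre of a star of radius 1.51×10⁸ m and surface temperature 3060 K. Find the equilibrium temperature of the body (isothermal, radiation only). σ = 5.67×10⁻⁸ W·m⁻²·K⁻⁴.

The star's surface emits σT_*⁴; at distance d the flux is S = σT_*⁴(R_*/d)².
S = 5.67×10⁻⁸·(3060)⁴·(1.51×10⁸/1.40×10¹¹)² = 5.783 W/m².
For an isothermal sphere T⁴ = (1−a)S/(4σ) = 9.690×10⁶ K⁴.

T ≈ 55.8 K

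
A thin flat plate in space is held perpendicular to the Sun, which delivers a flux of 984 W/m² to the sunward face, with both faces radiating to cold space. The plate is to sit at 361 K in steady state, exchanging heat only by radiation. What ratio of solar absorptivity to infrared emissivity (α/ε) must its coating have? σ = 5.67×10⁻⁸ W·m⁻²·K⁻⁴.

α/ε ≈ 1.96

Balance: αS·A = εσ·2A·T⁴ ⇒ α/ε = 2σT⁴/S.
α/ε = 2·5.67×10⁻⁸·(361)⁴/984 = 2·5.67×10⁻⁸·1.698×10¹⁰/984.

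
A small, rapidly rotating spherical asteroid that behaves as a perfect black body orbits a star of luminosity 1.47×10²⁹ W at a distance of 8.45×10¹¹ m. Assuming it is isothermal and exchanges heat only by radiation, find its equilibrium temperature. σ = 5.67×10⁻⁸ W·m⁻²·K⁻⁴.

T ≈ 518 K

First find the stellar flux at distance d: S = L/(4πd²) = 1.47×10²⁹/(4π·(8.45×10¹¹)²) = 16380 W/m².
For an isothermal sphere, absorbed (1−a)S·πr² = emitted σ·4πr²·T⁴, so T⁴ = (1−a)S/(4σ).
T⁴ = 1.00·16380/(4·5.67×10⁻⁸) = 7.224×10¹⁰ K⁴.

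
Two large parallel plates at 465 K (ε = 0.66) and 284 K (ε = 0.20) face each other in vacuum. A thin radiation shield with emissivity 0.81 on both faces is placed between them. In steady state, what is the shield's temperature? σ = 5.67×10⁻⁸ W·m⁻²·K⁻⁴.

T_s ≈ 438 K

In steady state the net flux on the hot side equals that on the cold side.
σ(T₁⁴−T_s⁴)/D₁ = σ(T_s⁴−T₂⁴)/D₂, with D₁ = 1/ε₁+1/ε_s−1 = 1.750, D₂ = 1/ε_s+1/ε₂−1 = 5.235.
Solve for T_s⁴: T_s⁴ = (D₂·T₁⁴ + D₁·T₂⁴)/(D₁+D₂) = 3.667×10¹⁰ K⁴.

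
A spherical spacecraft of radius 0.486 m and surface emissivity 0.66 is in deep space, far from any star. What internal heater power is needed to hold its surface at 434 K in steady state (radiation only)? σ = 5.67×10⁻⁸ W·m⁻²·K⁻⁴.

P = εσ·4πr²·T⁴.
4πr² = 2.968 m²; T⁴ = 3.548×10¹⁰ K⁴.
P = 0.66·5.67×10⁻⁸·2.968·3.548×10¹⁰.

P ≈ 3940 W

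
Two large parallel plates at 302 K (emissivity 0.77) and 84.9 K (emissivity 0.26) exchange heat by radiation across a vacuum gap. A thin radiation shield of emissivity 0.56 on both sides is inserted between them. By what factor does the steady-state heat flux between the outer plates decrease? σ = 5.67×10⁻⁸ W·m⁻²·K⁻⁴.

factor ≈ 1.62

Without shield: q₀ = σΔ(T⁴)/(1/ε₁+1/ε₂−1) with denominator 4.145.
With shield the two gaps are in series; the resistances add: (1/ε₁+1/ε_s−1)+(1/ε_s+1/ε₂−1) = 2.084+4.632 = 6.716.
Heat-flux ratio q₀/q = 6.716/4.145.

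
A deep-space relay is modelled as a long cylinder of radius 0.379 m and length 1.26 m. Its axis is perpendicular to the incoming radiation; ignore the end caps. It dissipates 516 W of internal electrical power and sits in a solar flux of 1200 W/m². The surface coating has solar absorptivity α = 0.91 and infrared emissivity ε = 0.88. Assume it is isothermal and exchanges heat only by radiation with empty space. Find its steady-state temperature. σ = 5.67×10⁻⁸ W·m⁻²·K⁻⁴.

At steady state, absorbed solar power + internal power = radiated power.
Absorbed: α·S·A_cross = 0.91·1200·0.9551 = 1043 W (cross-section 2rL).
Total input = 1043 + 516 = 1559 W.
Radiated: εσ·A_surf·T⁴ with A_surf = 2πrL = 3.000 m².
T⁴ = 1559/(0.88·5.67×10⁻⁸·3.000) = 1.041×10¹⁰ K⁴.

T ≈ 319 K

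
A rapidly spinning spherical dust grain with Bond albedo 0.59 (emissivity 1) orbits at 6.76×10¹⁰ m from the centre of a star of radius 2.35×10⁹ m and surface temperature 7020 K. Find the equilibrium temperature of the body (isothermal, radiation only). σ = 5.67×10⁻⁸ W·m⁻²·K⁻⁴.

T ≈ 741 K

The star's surface emits σT_*⁴; at distance d the flux is S = σT_*⁴(R_*/d)².
S = 5.67×10⁻⁸·(7020)⁴·(2.35×10⁹/6.76×10¹⁰)² = 1.664×10⁵ W/m².
For an isothermal sphere T⁴ = (1−a)S/(4σ) = 3.008×10¹¹ K⁴.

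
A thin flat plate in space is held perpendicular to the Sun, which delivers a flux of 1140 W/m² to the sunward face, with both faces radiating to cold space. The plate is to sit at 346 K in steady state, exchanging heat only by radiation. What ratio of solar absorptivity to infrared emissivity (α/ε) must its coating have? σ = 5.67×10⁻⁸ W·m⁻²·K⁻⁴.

α/ε ≈ 1.43

Balance: αS·A = εσ·2A·T⁴ ⇒ α/ε = 2σT⁴/S.
α/ε = 2·5.67×10⁻⁸·(346)⁴/1140 = 2·5.67×10⁻⁸·1.433×10¹⁰/1140.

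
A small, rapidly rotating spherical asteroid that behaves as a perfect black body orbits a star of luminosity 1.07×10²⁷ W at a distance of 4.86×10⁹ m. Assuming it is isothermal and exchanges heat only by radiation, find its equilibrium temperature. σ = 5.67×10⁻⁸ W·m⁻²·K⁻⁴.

First find the stellar flux at distance d: S = L/(4πd²) = 1.07×10²⁷/(4π·(4.86×10⁹)²) = 3.605×10⁶ W/m².
For an isothermal sphere, absorbed (1−a)S·πr² = emitted σ·4πr²·T⁴, so T⁴ = (1−a)S/(4σ).
T⁴ = 1.00·3.605×10⁶/(4·5.67×10⁻⁸) = 1.589×10¹³ K⁴.

T ≈ 2000 K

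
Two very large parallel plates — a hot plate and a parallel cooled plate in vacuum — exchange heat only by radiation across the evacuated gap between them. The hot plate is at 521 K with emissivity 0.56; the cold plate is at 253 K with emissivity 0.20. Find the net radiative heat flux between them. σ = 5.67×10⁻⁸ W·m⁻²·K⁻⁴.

For two infinite grey parallel plates, q = σ(T₁⁴ − T₂⁴)/(1/ε₁ + 1/ε₂ − 1).
T₁⁴ − T₂⁴ = 7.368×10¹⁰ − 4.097×10⁹ = 6.958×10¹⁰ K⁴.
1/ε₁ + 1/ε₂ − 1 = 1.786 + 5.000 − 1 = 5.786.
q = 5.67×10⁻⁸ × 6.958×10¹⁰ / 5.786.

q ≈ 682 W/m²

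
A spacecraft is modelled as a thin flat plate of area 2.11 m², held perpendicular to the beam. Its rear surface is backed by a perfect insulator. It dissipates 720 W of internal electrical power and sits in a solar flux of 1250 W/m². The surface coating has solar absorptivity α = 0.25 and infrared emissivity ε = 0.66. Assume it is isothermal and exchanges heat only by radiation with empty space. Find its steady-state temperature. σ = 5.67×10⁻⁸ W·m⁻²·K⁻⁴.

T ≈ 364 K

At steady state, absorbed solar power + internal power = radiated power.
Absorbed: α·S·A_cross = 0.25·1250·2.110 = 659.4 W (cross-section A).
Total input = 659.4 + 720 = 1379 W.
Radiated: εσ·A_surf·T⁴ with A_surf = A = 2.110 m².
T⁴ = 1379/(0.66·5.67×10⁻⁸·2.110) = 1.747×10¹⁰ K⁴.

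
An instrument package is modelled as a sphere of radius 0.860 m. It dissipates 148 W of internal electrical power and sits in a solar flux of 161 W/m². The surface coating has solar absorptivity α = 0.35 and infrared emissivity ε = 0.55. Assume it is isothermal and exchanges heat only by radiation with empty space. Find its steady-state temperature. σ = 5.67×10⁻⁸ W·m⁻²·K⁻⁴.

At steady state, absorbed solar power + internal power = radiated power.
Absorbed: α·S·A_cross = 0.35·161·2.324 = 130.9 W (cross-section πr²).
Total input = 130.9 + 148 = 278.9 W.
Radiated: εσ·A_surf·T⁴ with A_surf = 4πr² = 9.294 m².
T⁴ = 278.9/(0.55·5.67×10⁻⁸·9.294) = 9.624×10⁸ K⁴.

T ≈ 176 K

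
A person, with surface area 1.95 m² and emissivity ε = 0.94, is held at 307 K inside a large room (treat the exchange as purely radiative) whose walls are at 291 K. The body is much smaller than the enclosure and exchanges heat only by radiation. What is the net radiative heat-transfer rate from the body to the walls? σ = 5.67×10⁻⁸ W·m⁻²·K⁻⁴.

P_net ≈ 178 W

For a small grey body in a large enclosure: P_net = εσA(T_body⁴ − T_wall⁴).
A = 1.95 m²; T_body⁴ − T_wall⁴ = 8.883×10⁹ − 7.171×10⁹ = 1.712×10⁹ K⁴.
|P_net| = 0.94·5.67×10⁻⁸·1.950·1.712×10⁹.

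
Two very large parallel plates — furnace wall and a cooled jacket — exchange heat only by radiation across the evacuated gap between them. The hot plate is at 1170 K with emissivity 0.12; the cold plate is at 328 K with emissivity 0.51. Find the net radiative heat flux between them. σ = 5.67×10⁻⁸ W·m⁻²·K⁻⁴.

q ≈ 11400 W/m²

For two infinite grey parallel plates, q = σ(T₁⁴ − T₂⁴)/(1/ε₁ + 1/ε₂ − 1).
T₁⁴ − T₂⁴ = 1.874×10¹² − 1.157×10¹⁰ = 1.862×10¹² K⁴.
1/ε₁ + 1/ε₂ − 1 = 8.333 + 1.961 − 1 = 9.294.
q = 5.67×10⁻⁸ × 1.862×10¹² / 9.294.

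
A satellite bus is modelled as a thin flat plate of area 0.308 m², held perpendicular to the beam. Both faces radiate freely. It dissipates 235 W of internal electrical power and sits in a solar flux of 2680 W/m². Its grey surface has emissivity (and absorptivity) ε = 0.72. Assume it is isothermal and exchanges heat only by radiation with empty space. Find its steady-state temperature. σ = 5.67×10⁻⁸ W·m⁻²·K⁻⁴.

T ≈ 426 K

At steady state, absorbed solar power + internal power = radiated power.
Absorbed: α·S·A_cross = 0.72·2680·0.3080 = 594.3 W (cross-section A).
Total input = 594.3 + 235 = 829.3 W.
Radiated: εσ·A_surf·T⁴ with A_surf = 2A = 0.6160 m².
T⁴ = 829.3/(0.72·5.67×10⁻⁸·0.6160) = 3.298×10¹⁰ K⁴.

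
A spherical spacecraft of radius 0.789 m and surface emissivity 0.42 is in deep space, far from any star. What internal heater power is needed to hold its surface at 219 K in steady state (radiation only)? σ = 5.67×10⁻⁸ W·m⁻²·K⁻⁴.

P = εσ·4πr²·T⁴.
4πr² = 7.823 m²; T⁴ = 2.300×10⁹ K⁴.
P = 0.42·5.67×10⁻⁸·7.823·2.300×10⁹.

P ≈ 429 W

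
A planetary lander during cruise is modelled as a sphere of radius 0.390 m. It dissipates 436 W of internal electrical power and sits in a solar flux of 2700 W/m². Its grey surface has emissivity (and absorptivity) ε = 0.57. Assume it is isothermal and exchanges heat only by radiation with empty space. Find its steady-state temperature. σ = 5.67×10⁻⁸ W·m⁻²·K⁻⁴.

T ≈ 371 K

At steady state, absorbed solar power + internal power = radiated power.
Absorbed: α·S·A_cross = 0.57·2700·0.4778 = 735.4 W (cross-section πr²).
Total input = 735.4 + 436 = 1171 W.
Radiated: εσ·A_surf·T⁴ with A_surf = 4πr² = 1.911 m².
T⁴ = 1171/(0.57·5.67×10⁻⁸·1.911) = 1.896×10¹⁰ K⁴.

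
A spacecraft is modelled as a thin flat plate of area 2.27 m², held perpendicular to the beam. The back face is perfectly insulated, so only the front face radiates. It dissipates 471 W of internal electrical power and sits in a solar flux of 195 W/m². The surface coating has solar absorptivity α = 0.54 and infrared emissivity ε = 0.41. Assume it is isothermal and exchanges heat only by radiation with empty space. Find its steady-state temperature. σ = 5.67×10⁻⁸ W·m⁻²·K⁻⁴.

At steady state, absorbed solar power + internal power = radiated power.
Absorbed: α·S·A_cross = 0.54·195·2.270 = 239.0 W (cross-section A).
Total input = 239.0 + 471 = 710.0 W.
Radiated: εσ·A_surf·T⁴ with A_surf = A = 2.270 m².
T⁴ = 710.0/(0.41·5.67×10⁻⁸·2.270) = 1.346×10¹⁰ K⁴.

T ≈ 341 K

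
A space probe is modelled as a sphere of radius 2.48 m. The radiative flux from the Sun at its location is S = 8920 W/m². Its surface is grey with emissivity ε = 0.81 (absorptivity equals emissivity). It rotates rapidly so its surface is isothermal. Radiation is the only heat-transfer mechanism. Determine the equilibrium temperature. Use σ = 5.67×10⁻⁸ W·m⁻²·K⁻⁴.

At equilibrium, absorbed power = emitted power.
Absorbing cross-section = πr² = 19.32 m²; emitting surface = 4πr² = 77.29 m² (ratio 4).
εS·A_cross = εσ·A_surf·T⁴  ⇒  T⁴ = S/(4σ)   (ε cancels).
T⁴ = 8920/(4·5.67×10⁻⁸) = 3.933×10¹⁰ K⁴.
T = (3.933×10¹⁰)^(1/4).

T ≈ 445 K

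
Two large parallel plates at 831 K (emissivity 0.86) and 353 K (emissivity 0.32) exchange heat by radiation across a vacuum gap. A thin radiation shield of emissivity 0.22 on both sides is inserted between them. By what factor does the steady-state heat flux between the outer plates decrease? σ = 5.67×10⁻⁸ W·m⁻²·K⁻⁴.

Without shield: q₀ = σΔ(T⁴)/(1/ε₁+1/ε₂−1) with denominator 3.288.
With shield the two gaps are in series; the resistances add: (1/ε₁+1/ε_s−1)+(1/ε_s+1/ε₂−1) = 4.708+6.670 = 11.38.
Heat-flux ratio q₀/q = 11.38/3.288.

factor ≈ 3.46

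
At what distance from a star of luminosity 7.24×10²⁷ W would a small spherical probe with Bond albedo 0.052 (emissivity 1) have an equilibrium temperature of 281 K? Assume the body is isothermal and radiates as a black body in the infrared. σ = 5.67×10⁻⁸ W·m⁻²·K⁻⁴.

For an isothermal black-emitting sphere, (1−a)S·πr² = σ·4πr²·T⁴ ⇒ S = 4σT⁴/(1−a).
S = 4·5.67×10⁻⁸·(281)⁴/0.948 = 1492 W/m².
Flux falls as S = L/(4πd²), so d = √(L/(4πS)) = √(7.24×10²⁷/(4π·1492)).

d ≈ 6.21×10¹¹ m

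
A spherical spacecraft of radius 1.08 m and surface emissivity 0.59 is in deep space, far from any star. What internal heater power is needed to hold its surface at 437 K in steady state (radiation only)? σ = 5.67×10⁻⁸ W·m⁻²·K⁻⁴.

P = εσ·4πr²·T⁴.
4πr² = 14.66 m²; T⁴ = 3.647×10¹⁰ K⁴.
P = 0.59·5.67×10⁻⁸·14.66·3.647×10¹⁰.

P ≈ 17900 W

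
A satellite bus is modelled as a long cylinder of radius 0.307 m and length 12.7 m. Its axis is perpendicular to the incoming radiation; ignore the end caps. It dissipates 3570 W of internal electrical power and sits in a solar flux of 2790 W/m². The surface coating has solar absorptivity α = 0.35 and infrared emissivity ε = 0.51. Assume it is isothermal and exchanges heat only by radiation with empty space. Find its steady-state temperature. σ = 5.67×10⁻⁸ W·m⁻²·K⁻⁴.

T ≈ 354 K

At steady state, absorbed solar power + internal power = radiated power.
Absorbed: α·S·A_cross = 0.35·2790·7.798 = 7615 W (cross-section 2rL).
Total input = 7615 + 3570 = 11180 W.
Radiated: εσ·A_surf·T⁴ with A_surf = 2πrL = 24.50 m².
T⁴ = 11180/(0.51·5.67×10⁻⁸·24.50) = 1.579×10¹⁰ K⁴.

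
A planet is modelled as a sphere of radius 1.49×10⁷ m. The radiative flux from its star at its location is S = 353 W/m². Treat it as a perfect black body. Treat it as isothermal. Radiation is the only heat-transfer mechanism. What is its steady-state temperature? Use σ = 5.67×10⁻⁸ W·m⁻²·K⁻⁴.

T ≈ 199 K

At equilibrium, absorbed power = emitted power.
Absorbing cross-section = πr² = 6.975×10¹⁴ m²; emitting surface = 4πr² = 2.790×10¹⁵ m² (ratio 4).
S·A_cross = εσ·A_surf·T⁴  ⇒  T⁴ = S/(4σ).
T⁴ = 1.00·353/(4·5.67×10⁻⁸) = 1.556×10⁹ K⁴.
T = (1.556×10⁹)^(1/4).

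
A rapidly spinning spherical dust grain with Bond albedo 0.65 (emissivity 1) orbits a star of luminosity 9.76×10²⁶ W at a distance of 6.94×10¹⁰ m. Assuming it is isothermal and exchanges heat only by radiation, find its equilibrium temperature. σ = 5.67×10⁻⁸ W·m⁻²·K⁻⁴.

First find the stellar flux at distance d: S = L/(4πd²) = 9.76×10²⁶/(4π·(6.94×10¹⁰)²) = 16130 W/m².
For an isothermal sphere, absorbed (1−a)S·πr² = emitted σ·4πr²·T⁴, so T⁴ = (1−a)S/(4σ).
T⁴ = 0.350·16130/(4·5.67×10⁻⁸) = 2.489×10¹⁰ K⁴.

T ≈ 397 K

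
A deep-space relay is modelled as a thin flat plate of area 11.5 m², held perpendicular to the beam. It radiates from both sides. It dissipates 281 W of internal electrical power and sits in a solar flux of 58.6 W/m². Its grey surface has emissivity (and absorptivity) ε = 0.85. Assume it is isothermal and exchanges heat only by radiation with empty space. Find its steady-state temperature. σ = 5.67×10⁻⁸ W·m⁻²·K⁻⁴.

At steady state, absorbed solar power + internal power = radiated power.
Absorbed: α·S·A_cross = 0.85·58.6·11.50 = 572.8 W (cross-section A).
Total input = 572.8 + 281 = 853.8 W.
Radiated: εσ·A_surf·T⁴ with A_surf = 2A = 23.00 m².
T⁴ = 853.8/(0.85·5.67×10⁻⁸·23.00) = 7.703×10⁸ K⁴.

T ≈ 167 K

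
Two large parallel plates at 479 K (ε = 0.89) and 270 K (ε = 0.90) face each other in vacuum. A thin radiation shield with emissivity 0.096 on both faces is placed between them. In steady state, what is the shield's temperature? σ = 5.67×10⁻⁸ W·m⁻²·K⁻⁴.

In steady state the net flux on the hot side equals that on the cold side.
σ(T₁⁴−T_s⁴)/D₁ = σ(T_s⁴−T₂⁴)/D₂, with D₁ = 1/ε₁+1/ε_s−1 = 10.54, D₂ = 1/ε_s+1/ε₂−1 = 10.53.
Solve for T_s⁴: T_s⁴ = (D₂·T₁⁴ + D₁·T₂⁴)/(D₁+D₂) = 2.896×10¹⁰ K⁴.

T_s ≈ 413 K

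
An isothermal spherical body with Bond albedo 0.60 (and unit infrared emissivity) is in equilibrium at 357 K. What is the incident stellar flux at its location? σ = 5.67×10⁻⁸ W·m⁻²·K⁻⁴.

S ≈ 9210 W/m²

(1−a)S·πr² = σ·4πr²·T⁴ ⇒ S = 4σT⁴/(1−a).
S = 4·5.67×10⁻⁸·1.624×10¹⁰/0.400.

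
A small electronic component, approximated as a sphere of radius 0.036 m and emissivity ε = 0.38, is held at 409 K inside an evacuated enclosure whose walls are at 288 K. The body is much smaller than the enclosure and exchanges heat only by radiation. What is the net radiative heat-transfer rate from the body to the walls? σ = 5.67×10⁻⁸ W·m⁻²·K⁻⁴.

P_net ≈ 7.41 W

For a small grey body in a large enclosure: P_net = εσA(T_body⁴ − T_wall⁴).
A = 4πr² = 0.01629 m²; T_body⁴ − T_wall⁴ = 2.798×10¹⁰ − 6.880×10⁹ = 2.110×10¹⁰ K⁴.
|P_net| = 0.38·5.67×10⁻⁸·0.01629·2.110×10¹⁰.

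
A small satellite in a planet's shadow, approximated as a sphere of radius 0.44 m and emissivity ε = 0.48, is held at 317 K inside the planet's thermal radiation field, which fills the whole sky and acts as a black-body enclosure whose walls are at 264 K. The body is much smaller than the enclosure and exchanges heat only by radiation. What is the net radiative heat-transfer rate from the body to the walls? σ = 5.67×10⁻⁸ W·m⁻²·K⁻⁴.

P_net ≈ 347 W

For a small grey body in a large enclosure: P_net = εσA(T_body⁴ − T_wall⁴).
A = 4πr² = 2.433 m²; T_body⁴ − T_wall⁴ = 1.010×10¹⁰ − 4.858×10⁹ = 5.241×10⁹ K⁴.
|P_net| = 0.48·5.67×10⁻⁸·2.433·5.241×10⁹.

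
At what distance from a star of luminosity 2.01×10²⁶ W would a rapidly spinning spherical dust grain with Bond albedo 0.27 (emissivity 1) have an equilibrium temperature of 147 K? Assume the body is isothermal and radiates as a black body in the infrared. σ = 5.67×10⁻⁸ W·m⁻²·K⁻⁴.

For an isothermal black-emitting sphere, (1−a)S·πr² = σ·4πr²·T⁴ ⇒ S = 4σT⁴/(1−a).
S = 4·5.67×10⁻⁸·(147)⁴/0.730 = 145.1 W/m².
Flux falls as S = L/(4πd²), so d = √(L/(4πS)) = √(2.01×10²⁶/(4π·145.1)).

d ≈ 3.32×10¹¹ m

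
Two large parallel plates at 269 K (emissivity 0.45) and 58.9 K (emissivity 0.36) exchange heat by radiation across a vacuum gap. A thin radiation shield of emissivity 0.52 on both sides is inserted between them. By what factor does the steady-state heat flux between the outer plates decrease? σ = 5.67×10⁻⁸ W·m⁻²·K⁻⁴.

Without shield: q₀ = σΔ(T⁴)/(1/ε₁+1/ε₂−1) with denominator 4.000.
With shield the two gaps are in series; the resistances add: (1/ε₁+1/ε_s−1)+(1/ε_s+1/ε₂−1) = 3.145+3.701 = 6.846.
Heat-flux ratio q₀/q = 6.846/4.000.

factor ≈ 1.71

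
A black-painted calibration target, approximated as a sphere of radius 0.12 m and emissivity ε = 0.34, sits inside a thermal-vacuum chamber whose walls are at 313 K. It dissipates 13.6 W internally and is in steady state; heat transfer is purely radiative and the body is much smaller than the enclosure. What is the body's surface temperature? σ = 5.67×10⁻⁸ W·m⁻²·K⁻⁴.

For a small grey body in a large enclosure, net radiated power = εσA(T⁴ − T_w⁴).
Steady state: P = εσA(T⁴ − T_w⁴) with A = 4πr² = 0.1810 m².
T⁴ = P/(εσA) + T_w⁴ = 13.6/(0.34·5.67×10⁻⁸·0.1810) + (313)⁴
    = 3.899×10⁹ + 9.598×10⁹ = 1.350×10¹⁰ K⁴.

T ≈ 341 K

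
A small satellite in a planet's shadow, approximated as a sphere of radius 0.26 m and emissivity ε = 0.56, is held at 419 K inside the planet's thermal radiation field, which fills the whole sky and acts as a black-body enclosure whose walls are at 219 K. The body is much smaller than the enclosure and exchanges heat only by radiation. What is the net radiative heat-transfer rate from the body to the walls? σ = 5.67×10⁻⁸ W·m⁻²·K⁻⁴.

For a small grey body in a large enclosure: P_net = εσA(T_body⁴ − T_wall⁴).
A = 4πr² = 0.8495 m²; T_body⁴ − T_wall⁴ = 3.082×10¹⁰ − 2.300×10⁹ = 2.852×10¹⁰ K⁴.
|P_net| = 0.56·5.67×10⁻⁸·0.8495·2.852×10¹⁰.

P_net ≈ 769 W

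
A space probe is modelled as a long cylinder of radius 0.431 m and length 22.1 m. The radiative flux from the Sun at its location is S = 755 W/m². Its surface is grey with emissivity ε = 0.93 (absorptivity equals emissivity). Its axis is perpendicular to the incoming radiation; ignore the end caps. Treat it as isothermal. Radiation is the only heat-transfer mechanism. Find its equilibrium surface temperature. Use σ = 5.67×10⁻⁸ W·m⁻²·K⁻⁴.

T ≈ 255 K

At equilibrium, absorbed power = emitted power.
Absorbing cross-section = 2rL = 19.05 m²; emitting surface = 2πrL = 59.85 m² (ratio π).
εS·A_cross = εσ·A_surf·T⁴  ⇒  T⁴ = S/(πσ)   (ε cancels).
T⁴ = 755/(π·5.67×10⁻⁸) = 4.239×10⁹ K⁴.
T = (4.239×10⁹)^(1/4).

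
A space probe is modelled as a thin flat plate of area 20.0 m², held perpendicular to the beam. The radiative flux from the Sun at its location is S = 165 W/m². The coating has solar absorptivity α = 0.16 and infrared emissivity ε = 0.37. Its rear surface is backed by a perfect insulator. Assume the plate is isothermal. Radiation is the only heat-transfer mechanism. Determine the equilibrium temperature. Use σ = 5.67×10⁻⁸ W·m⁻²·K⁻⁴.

At equilibrium, absorbed power = emitted power.
Absorbing cross-section = A = 20.00 m²; emitting surface = A = 20.00 m² (ratio 1).
αS·A_cross = εσ·A_surf·T⁴  ⇒  T⁴ = αS/(ε·1σ).
T⁴ = 0.160·165/(0.37·1·5.67×10⁻⁸) = 1.258×10⁹ K⁴.
T = (1.258×10⁹)^(1/4).

T ≈ 188 K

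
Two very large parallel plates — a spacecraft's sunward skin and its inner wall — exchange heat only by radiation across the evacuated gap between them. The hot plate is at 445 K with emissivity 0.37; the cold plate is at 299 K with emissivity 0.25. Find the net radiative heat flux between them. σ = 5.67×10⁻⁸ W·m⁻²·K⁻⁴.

q ≈ 310 W/m²

For two infinite grey parallel plates, q = σ(T₁⁴ − T₂⁴)/(1/ε₁ + 1/ε₂ − 1).
T₁⁴ − T₂⁴ = 3.921×10¹⁰ − 7.993×10⁹ = 3.122×10¹⁰ K⁴.
1/ε₁ + 1/ε₂ − 1 = 2.703 + 4.000 − 1 = 5.703.
q = 5.67×10⁻⁸ × 3.122×10¹⁰ / 5.703.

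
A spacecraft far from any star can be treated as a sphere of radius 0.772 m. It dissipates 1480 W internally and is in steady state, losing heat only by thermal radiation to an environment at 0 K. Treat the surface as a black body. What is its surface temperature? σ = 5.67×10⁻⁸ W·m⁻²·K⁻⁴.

T ≈ 243 K

Steady state: internal power = radiated power, P = εσA T⁴.
Radiating area A = 4πr² = 7.489 m².
T⁴ = P/(εσA) = 1480/(1.0·5.67×10⁻⁸·7.489) = 3.485×10⁹ K⁴.
T = (3.485×10⁹)^(1/4).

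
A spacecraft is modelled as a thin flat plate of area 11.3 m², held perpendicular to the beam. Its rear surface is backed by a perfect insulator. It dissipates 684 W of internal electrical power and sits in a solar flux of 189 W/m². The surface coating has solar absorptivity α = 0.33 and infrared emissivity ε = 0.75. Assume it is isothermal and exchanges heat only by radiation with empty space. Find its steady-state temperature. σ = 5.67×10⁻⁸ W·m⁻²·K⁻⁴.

At steady state, absorbed solar power + internal power = radiated power.
Absorbed: α·S·A_cross = 0.33·189·11.30 = 704.8 W (cross-section A).
Total input = 704.8 + 684 = 1389 W.
Radiated: εσ·A_surf·T⁴ with A_surf = A = 11.30 m².
T⁴ = 1389/(0.75·5.67×10⁻⁸·11.30) = 2.890×10⁹ K⁴.

T ≈ 232 K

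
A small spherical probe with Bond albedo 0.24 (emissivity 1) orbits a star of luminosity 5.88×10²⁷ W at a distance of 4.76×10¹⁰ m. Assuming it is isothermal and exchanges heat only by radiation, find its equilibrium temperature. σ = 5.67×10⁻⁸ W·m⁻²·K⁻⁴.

T ≈ 912 K

First find the stellar flux at distance d: S = L/(4πd²) = 5.88×10²⁷/(4π·(4.76×10¹⁰)²) = 2.065×10⁵ W/m².
For an isothermal sphere, absorbed (1−a)S·πr² = emitted σ·4πr²·T⁴, so T⁴ = (1−a)S/(4σ).
T⁴ = 0.760·2.065×10⁵/(4·5.67×10⁻⁸) = 6.920×10¹¹ K⁴.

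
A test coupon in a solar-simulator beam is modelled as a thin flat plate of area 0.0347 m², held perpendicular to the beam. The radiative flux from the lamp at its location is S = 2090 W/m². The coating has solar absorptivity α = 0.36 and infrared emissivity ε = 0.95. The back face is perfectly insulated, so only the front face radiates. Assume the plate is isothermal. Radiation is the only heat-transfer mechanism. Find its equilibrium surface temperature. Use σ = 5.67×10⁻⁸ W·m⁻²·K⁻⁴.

T ≈ 344 K

At equilibrium, absorbed power = emitted power.
Absorbing cross-section = A = 0.03470 m²; emitting surface = A = 0.03470 m² (ratio 1).
αS·A_cross = εσ·A_surf·T⁴  ⇒  T⁴ = αS/(ε·1σ).
T⁴ = 0.360·2090/(0.95·1·5.67×10⁻⁸) = 1.397×10¹⁰ K⁴.
T = (1.397×10¹⁰)^(1/4).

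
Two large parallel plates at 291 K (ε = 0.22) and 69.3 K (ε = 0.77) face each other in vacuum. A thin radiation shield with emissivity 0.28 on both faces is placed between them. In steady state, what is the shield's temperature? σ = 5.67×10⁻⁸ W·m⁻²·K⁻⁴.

In steady state the net flux on the hot side equals that on the cold side.
σ(T₁⁴−T_s⁴)/D₁ = σ(T_s⁴−T₂⁴)/D₂, with D₁ = 1/ε₁+1/ε_s−1 = 7.117, D₂ = 1/ε_s+1/ε₂−1 = 3.870.
Solve for T_s⁴: T_s⁴ = (D₂·T₁⁴ + D₁·T₂⁴)/(D₁+D₂) = 2.541×10⁹ K⁴.

T_s ≈ 225 K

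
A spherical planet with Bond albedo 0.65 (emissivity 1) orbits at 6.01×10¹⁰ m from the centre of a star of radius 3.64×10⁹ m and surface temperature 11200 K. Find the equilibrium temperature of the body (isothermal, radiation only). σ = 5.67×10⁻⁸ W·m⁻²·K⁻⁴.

The star's surface emits σT_*⁴; at distance d the flux is S = σT_*⁴(R_*/d)².
S = 5.67×10⁻⁸·(11200)⁴·(3.64×10⁹/6.01×10¹⁰)² = 3.273×10⁶ W/m².
For an isothermal sphere T⁴ = (1−a)S/(4σ) = 5.050×10¹² K⁴.

T ≈ 1500 K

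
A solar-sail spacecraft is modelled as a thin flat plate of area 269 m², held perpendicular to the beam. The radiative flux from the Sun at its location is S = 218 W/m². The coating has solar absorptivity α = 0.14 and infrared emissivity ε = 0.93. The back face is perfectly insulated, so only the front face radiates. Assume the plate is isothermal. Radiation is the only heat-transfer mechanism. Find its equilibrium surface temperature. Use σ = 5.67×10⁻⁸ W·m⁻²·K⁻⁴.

T ≈ 155 K

At equilibrium, absorbed power = emitted power.
Absorbing cross-section = A = 269.0 m²; emitting surface = A = 269.0 m² (ratio 1).
αS·A_cross = εσ·A_surf·T⁴  ⇒  T⁴ = αS/(ε·1σ).
T⁴ = 0.140·218/(0.93·1·5.67×10⁻⁸) = 5.788×10⁸ K⁴.
T = (5.788×10⁸)^(1/4).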